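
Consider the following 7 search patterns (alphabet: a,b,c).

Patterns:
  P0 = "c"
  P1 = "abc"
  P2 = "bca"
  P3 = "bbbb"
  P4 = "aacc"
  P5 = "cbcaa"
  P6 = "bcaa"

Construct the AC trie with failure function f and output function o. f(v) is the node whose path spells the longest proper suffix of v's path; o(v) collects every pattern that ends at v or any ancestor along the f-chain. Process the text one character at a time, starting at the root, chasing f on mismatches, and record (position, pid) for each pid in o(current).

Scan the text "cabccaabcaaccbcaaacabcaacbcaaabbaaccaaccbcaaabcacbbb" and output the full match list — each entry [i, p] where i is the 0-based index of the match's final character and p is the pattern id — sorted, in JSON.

Build automaton:
Trie nodes:
  n0 'ε': a→2 b→5 c→1
  n1 'c': b→14  ←P0
  n2 'a': a→11 b→3
  n3 'ab': c→4
  n4 'abc': ·  ←P1
  n5 'b': b→8 c→6
  n6 'bc': a→7
  n7 'bca': a→18  ←P2
  n8 'bb': b→9
  n9 'bbb': b→10
  n10 'bbbb': ·  ←P3
  n11 'aa': c→12
  n12 'aac': c→13
  n13 'aacc': ·  ←P4
  n14 'cb': c→15
  n15 'cbc': a→16
  n16 'cbca': a→17
  n17 'cbcaa': ·  ←P5
  n18 'bcaa': ·  ←P6

Failure links (BFS by depth):
  n1('c'): parent n0 fail=0; on 'c' 0 → fail=0;  out {0}∪∅={0}
  n2('a'): parent n0 fail=0; on 'a' 0 → fail=0;  out ∅∪∅=∅
  n5('b'): parent n0 fail=0; on 'b' 0 → fail=0;  out ∅∪∅=∅
  n3('ab'): parent n2 fail=0; on 'b' 0 → fail=5;  out ∅∪∅=∅
  n6('bc'): parent n5 fail=0; on 'c' 0 → fail=1;  out ∅∪{0}={0}
  n8('bb'): parent n5 fail=0; on 'b' 0 → fail=5;  out ∅∪∅=∅
  n11('aa'): parent n2 fail=0; on 'a' 0 → fail=2;  out ∅∪∅=∅
  n14('cb'): parent n1 fail=0; on 'b' 0 → fail=5;  out ∅∪∅=∅
  n4('abc'): parent n3 fail=5; on 'c' 5 → fail=6;  out {1}∪{0}={0,1}
  n7('bca'): parent n6 fail=1; on 'a' 1→0 → fail=2;  out {2}∪∅={2}
  n9('bbb'): parent n8 fail=5; on 'b' 5 → fail=8;  out ∅∪∅=∅
  n12('aac'): parent n11 fail=2; on 'c' 2→0 → fail=1;  out ∅∪{0}={0}
  n15('cbc'): parent n14 fail=5; on 'c' 5 → fail=6;  out ∅∪{0}={0}
  n10('bbbb'): parent n9 fail=8; on 'b' 8 → fail=9;  out {3}∪∅={3}
  n13('aacc'): parent n12 fail=1; on 'c' 1→0 → fail=1;  out {4}∪{0}={0,4}
  n16('cbca'): parent n15 fail=6; on 'a' 6 → fail=7;  out ∅∪{2}={2}
  n18('bcaa'): parent n7 fail=2; on 'a' 2 → fail=11;  out {6}∪∅={6}
  n17('cbcaa'): parent n16 fail=7; on 'a' 7 → fail=18;  out {5}∪{6}={5,6}

Run:
pos 0 'c': at 1  emit P0@[0:0]
pos 1 'a': at 2 (via fail)
pos 2 'b': at 3
pos 3 'c': at 4  emit P0@[3:3],P1@[1:3]
pos 4 'c': at 1 (via fail)  emit P0@[4:4]
pos 5 'a': at 2 (via fail)
pos 6 'a': at 11
pos 7 'b': at 3 (via fail)
pos 8 'c': at 4  emit P0@[8:8],P1@[6:8]
pos 9 'a': at 7 (via fail)  emit P2@[7:9]
pos 10 'a': at 18  emit P6@[7:10]
pos 11 'c': at 12 (via fail)  emit P0@[11:11]
pos 12 'c': at 13  emit P0@[12:12],P4@[9:12]
pos 13 'b': at 14 (via fail)
pos 14 'c': at 15  emit P0@[14:14]
pos 15 'a': at 16  emit P2@[13:15]
pos 16 'a': at 17  emit P5@[12:16],P6@[13:16]
pos 17 'a': at 11 (via fail)
pos 18 'c': at 12  emit P0@[18:18]
pos 19 'a': at 2 (via fail)
pos 20 'b': at 3
pos 21 'c': at 4  emit P0@[21:21],P1@[19:21]
pos 22 'a': at 7 (via fail)  emit P2@[20:22]
pos 23 'a': at 18  emit P6@[20:23]
pos 24 'c': at 12 (via fail)  emit P0@[24:24]
pos 25 'b': at 14 (via fail)
pos 26 'c': at 15  emit P0@[26:26]
pos 27 'a': at 16  emit P2@[25:27]
pos 28 'a': at 17  emit P5@[24:28],P6@[25:28]
pos 29 'a': at 11 (via fail)
pos 30 'b': at 3 (via fail)
pos 31 'b': at 8 (via fail)
pos 32 'a': at 2 (via fail)
pos 33 'a': at 11
pos 34 'c': at 12  emit P0@[34:34]
pos 35 'c': at 13  emit P0@[35:35],P4@[32:35]
pos 36 'a': at 2 (via fail)
pos 37 'a': at 11
pos 38 'c': at 12  emit P0@[38:38]
pos 39 'c': at 13  emit P0@[39:39],P4@[36:39]
pos 40 'b': at 14 (via fail)
pos 41 'c': at 15  emit P0@[41:41]
pos 42 'a': at 16  emit P2@[40:42]
pos 43 'a': at 17  emit P5@[39:43],P6@[40:43]
pos 44 'a': at 11 (via fail)
pos 45 'b': at 3 (via fail)
pos 46 'c': at 4  emit P0@[46:46],P1@[44:46]
pos 47 'a': at 7 (via fail)  emit P2@[45:47]
pos 48 'c': at 1 (via fail)  emit P0@[48:48]
pos 49 'b': at 14
pos 50 'b': at 8 (via fail)
pos 51 'b': at 9

All matches (sorted): [[0,0],[3,0],[3,1],[4,0],[8,0],[8,1],[9,2],[10,6],[11,0],[12,0],[12,4],[14,0],[15,2],[16,5],[16,6],[18,0],[21,0],[21,1],[22,2],[23,6],[24,0],[26,0],[27,2],[28,5],[28,6],[34,0],[35,0],[35,4],[38,0],[39,0],[39,4],[41,0],[42,2],[43,5],[43,6],[46,0],[46,1],[47,2],[48,0]]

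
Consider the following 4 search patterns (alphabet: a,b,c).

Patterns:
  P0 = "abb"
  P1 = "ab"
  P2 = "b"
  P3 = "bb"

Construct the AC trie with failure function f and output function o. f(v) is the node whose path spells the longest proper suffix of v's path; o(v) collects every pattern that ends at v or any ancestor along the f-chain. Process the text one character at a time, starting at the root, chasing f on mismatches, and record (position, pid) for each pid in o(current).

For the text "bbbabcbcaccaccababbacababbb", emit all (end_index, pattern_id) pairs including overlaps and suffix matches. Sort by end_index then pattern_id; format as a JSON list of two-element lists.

Build automaton:
Trie (insert patterns):
  0='ε' goto a→1 b→4
  1='a' goto b→2
  2='ab' goto b→3  ←P1
  3='abb' goto ·  ←P0
  4='b' goto b→5  ←P2
  5='bb' goto ·  ←P3

Failure links (BFS by depth):
  n1('a'): parent n0 fail=0; on 'a' 0 → fail=0;  out ∅∪∅=∅
  n4('b'): parent n0 fail=0; on 'b' 0 → fail=0;  out {2}∪∅={2}
  n2('ab'): parent n1 fail=0; on 'b' 0 → fail=4;  out {1}∪{2}={1,2}
  n5('bb'): parent n4 fail=0; on 'b' 0 → fail=4;  out {3}∪{2}={2,3}
  n3('abb'): parent n2 fail=4; on 'b' 4 → fail=5;  out {0}∪{2,3}={0,2,3}

Text stream:
[0] read 'b'  n0⇒n4  ** P2@[0:0]
[1] read 'b'  n4⇒n5  ** P2@[1:1],P3@[0:1]
[2] read 'b'  n5⇒n5 (fail-walked)  ** P2@[2:2],P3@[1:2]
[3] read 'a'  n5⇒n1 (fail-walked)
[4] read 'b'  n1⇒n2  ** P1@[3:4],P2@[4:4]
[5] read 'c'  n2⇒n0 (fail-walked)
[6] read 'b'  n0⇒n4  ** P2@[6:6]
[7] read 'c'  n4⇒n0 (fail-walked)
[8] read 'a'  n0⇒n1
[9] read 'c'  n1⇒n0 (fail-walked)
[10] read 'c'  n0⇒n0
[11] read 'a'  n0⇒n1
[12] read 'c'  n1⇒n0 (fail-walked)
[13] read 'c'  n0⇒n0
[14] read 'a'  n0⇒n1
[15] read 'b'  n1⇒n2  ** P1@[14:15],P2@[15:15]
[16] read 'a'  n2⇒n1 (fail-walked)
[17] read 'b'  n1⇒n2  ** P1@[16:17],P2@[17:17]
[18] read 'b'  n2⇒n3  ** P0@[16:18],P2@[18:18],P3@[17:18]
[19] read 'a'  n3⇒n1 (fail-walked)
[20] read 'c'  n1⇒n0 (fail-walked)
[21] read 'a'  n0⇒n1
[22] read 'b'  n1⇒n2  ** P1@[21:22],P2@[22:22]
[23] read 'a'  n2⇒n1 (fail-walked)
[24] read 'b'  n1⇒n2  ** P1@[23:24],P2@[24:24]
[25] read 'b'  n2⇒n3  ** P0@[23:25],P2@[25:25],P3@[24:25]
[26] read 'b'  n3⇒n5 (fail-walked)  ** P2@[26:26],P3@[25:26]

Result: [[0,2],[1,2],[1,3],[2,2],[2,3],[4,1],[4,2],[6,2],[15,1],[15,2],[17,1],[17,2],[18,0],[18,2],[18,3],[22,1],[22,2],[24,1],[24,2],[25,0],[25,2],[25,3],[26,2],[26,3]]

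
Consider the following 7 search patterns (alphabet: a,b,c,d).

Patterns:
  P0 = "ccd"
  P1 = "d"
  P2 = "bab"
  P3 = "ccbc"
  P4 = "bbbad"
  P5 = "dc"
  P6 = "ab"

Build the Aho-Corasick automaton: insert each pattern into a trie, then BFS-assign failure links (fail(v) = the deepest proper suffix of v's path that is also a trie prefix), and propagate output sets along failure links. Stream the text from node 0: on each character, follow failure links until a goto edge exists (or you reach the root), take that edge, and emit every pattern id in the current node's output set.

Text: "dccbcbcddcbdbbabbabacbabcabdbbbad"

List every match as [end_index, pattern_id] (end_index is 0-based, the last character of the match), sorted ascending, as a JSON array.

Build:
Trie nodes:
  0='ε' goto a→15 b→5 c→1 d→4
  1='c' goto c→2
  2='cc' goto b→8 d→3
  3='ccd' goto ·  [P0 ends]
  4='d' goto c→14  [P1 ends]
  5='b' goto a→6 b→10
  6='ba' goto b→7
  7='bab' goto ·  [P2 ends]
  8='ccb' goto c→9
  9='ccbc' goto ·  [P3 ends]
  10='bb' goto b→11
  11='bbb' goto a→12
  12='bbba' goto d→13
  13='bbbad' goto ·  [P4 ends]
  14='dc' goto ·  [P5 ends]
  15='a' goto b→16
  16='ab' goto ·  [P6 ends]

Failure links (BFS by depth):
  fail(1) 'c': from fail(0)=0 chase 'c': 0 ⇒ 0;  out=∅∪out(0)=∅
  fail(4) 'd': from fail(0)=0 chase 'd': 0 ⇒ 0;  out={1}∪out(0)={1}
  fail(5) 'b': from fail(0)=0 chase 'b': 0 ⇒ 0;  out=∅∪out(0)=∅
  fail(15) 'a': from fail(0)=0 chase 'a': 0 ⇒ 0;  out=∅∪out(0)=∅
  fail(2) 'cc': from fail(1)=0 chase 'c': 0 ⇒ 1;  out=∅∪out(1)=∅
  fail(6) 'ba': from fail(5)=0 chase 'a': 0 ⇒ 15;  out=∅∪out(15)=∅
  fail(10) 'bb': from fail(5)=0 chase 'b': 0 ⇒ 5;  out=∅∪out(5)=∅
  fail(14) 'dc': from fail(4)=0 chase 'c': 0 ⇒ 1;  out={5}∪out(1)={5}
  fail(16) 'ab': from fail(15)=0 chase 'b': 0 ⇒ 5;  out={6}∪out(5)={6}
  fail(3) 'ccd': from fail(2)=1 chase 'd': 1→0 ⇒ 4;  out={0}∪out(4)={0,1}
  fail(7) 'bab': from fail(6)=15 chase 'b': 15 ⇒ 16;  out={2}∪out(16)={2,6}
  fail(8) 'ccb': from fail(2)=1 chase 'b': 1→0 ⇒ 5;  out=∅∪out(5)=∅
  fail(11) 'bbb': from fail(10)=5 chase 'b': 5 ⇒ 10;  out=∅∪out(10)=∅
  fail(9) 'ccbc': from fail(8)=5 chase 'c': 5→0 ⇒ 1;  out={3}∪out(1)={3}
  fail(12) 'bbba': from fail(11)=10 chase 'a': 10→5 ⇒ 6;  out=∅∪out(6)=∅
  fail(13) 'bbbad': from fail(12)=6 chase 'd': 6→15→0 ⇒ 4;  out={4}∪out(4)={1,4}

Run:
pos 0 'd': at 4  → match P1@[0:0]
pos 1 'c': at 14  → match P5@[0:1]
pos 2 'c': at 2 (via fail)
pos 3 'b': at 8
pos 4 'c': at 9  → match P3@[1:4]
pos 5 'b': at 5 (via fail)
pos 6 'c': at 1 (via fail)
pos 7 'd': at 4 (via fail)  → match P1@[7:7]
pos 8 'd': at 4 (via fail)  → match P1@[8:8]
pos 9 'c': at 14  → match P5@[8:9]
pos 10 'b': at 5 (via fail)
pos 11 'd': at 4 (via fail)  → match P1@[11:11]
pos 12 'b': at 5 (via fail)
pos 13 'b': at 10
pos 14 'a': at 6 (via fail)
pos 15 'b': at 7  → match P2@[13:15],P6@[14:15]
pos 16 'b': at 10 (via fail)
pos 17 'a': at 6 (via fail)
pos 18 'b': at 7  → match P2@[16:18],P6@[17:18]
pos 19 'a': at 6 (via fail)
pos 20 'c': at 1 (via fail)
pos 21 'b': at 5 (via fail)
pos 22 'a': at 6
pos 23 'b': at 7  → match P2@[21:23],P6@[22:23]
pos 24 'c': at 1 (via fail)
pos 25 'a': at 15 (via fail)
pos 26 'b': at 16  → match P6@[25:26]
pos 27 'd': at 4 (via fail)  → match P1@[27:27]
pos 28 'b': at 5 (via fail)
pos 29 'b': at 10
pos 30 'b': at 11
pos 31 'a': at 12
pos 32 'd': at 13  → match P1@[32:32],P4@[28:32]

Result: [[0,1],[1,5],[4,3],[7,1],[8,1],[9,5],[11,1],[15,2],[15,6],[18,2],[18,6],[23,2],[23,6],[26,6],[27,1],[32,1],[32,4]]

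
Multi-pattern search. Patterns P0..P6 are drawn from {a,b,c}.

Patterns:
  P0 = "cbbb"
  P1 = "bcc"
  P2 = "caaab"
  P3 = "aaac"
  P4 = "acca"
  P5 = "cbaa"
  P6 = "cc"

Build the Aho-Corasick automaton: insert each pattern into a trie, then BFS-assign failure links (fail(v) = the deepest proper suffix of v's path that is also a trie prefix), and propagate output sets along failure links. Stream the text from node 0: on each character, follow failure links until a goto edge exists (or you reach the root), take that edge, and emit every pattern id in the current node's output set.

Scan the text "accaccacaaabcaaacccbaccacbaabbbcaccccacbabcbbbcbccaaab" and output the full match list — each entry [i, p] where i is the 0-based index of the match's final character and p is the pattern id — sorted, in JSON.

Build automaton:
Trie (insert patterns):
  n0 'ε': a→12 b→5 c→1
  n1 'c': a→8 b→2 c→21
  n2 'cb': a→19 b→3
  n3 'cbb': b→4
  n4 'cbbb': ·  [P0 ends]
  n5 'b': c→6
  n6 'bc': c→7
  n7 'bcc': ·  [P1 ends]
  n8 'ca': a→9
  n9 'caa': a→10
  n10 'caaa': b→11
  n11 'caaab': ·  [P2 ends]
  n12 'a': a→13 c→16
  n13 'aa': a→14
  n14 'aaa': c→15
  n15 'aaac': ·  [P3 ends]
  n16 'ac': c→17
  n17 'acc': a→18
  n18 'acca': ·  [P4 ends]
  n19 'cba': a→20
  n20 'cbaa': ·  [P5 ends]
  n21 'cc': ·  [P6 ends]

Failure links (BFS by depth):
  n1('c'): parent n0 fail=0; on 'c' 0 → fail=0;  out ∅∪∅=∅
  n5('b'): parent n0 fail=0; on 'b' 0 → fail=0;  out ∅∪∅=∅
  n12('a'): parent n0 fail=0; on 'a' 0 → fail=0;  out ∅∪∅=∅
  n2('cb'): parent n1 fail=0; on 'b' 0 → fail=5;  out ∅∪∅=∅
  n6('bc'): parent n5 fail=0; on 'c' 0 → fail=1;  out ∅∪∅=∅
  n8('ca'): parent n1 fail=0; on 'a' 0 → fail=12;  out ∅∪∅=∅
  n13('aa'): parent n12 fail=0; on 'a' 0 → fail=12;  out ∅∪∅=∅
  n16('ac'): parent n12 fail=0; on 'c' 0 → fail=1;  out ∅∪∅=∅
  n21('cc'): parent n1 fail=0; on 'c' 0 → fail=1;  out {6}∪∅={6}
  n3('cbb'): parent n2 fail=5; on 'b' 5→0 → fail=5;  out ∅∪∅=∅
  n7('bcc'): parent n6 fail=1; on 'c' 1 → fail=21;  out {1}∪{6}={1,6}
  n9('caa'): parent n8 fail=12; on 'a' 12 → fail=13;  out ∅∪∅=∅
  n14('aaa'): parent n13 fail=12; on 'a' 12 → fail=13;  out ∅∪∅=∅
  n17('acc'): parent n16 fail=1; on 'c' 1 → fail=21;  out ∅∪{6}={6}
  n19('cba'): parent n2 fail=5; on 'a' 5→0 → fail=12;  out ∅∪∅=∅
  n4('cbbb'): parent n3 fail=5; on 'b' 5→0 → fail=5;  out {0}∪∅={0}
  n10('caaa'): parent n9 fail=13; on 'a' 13 → fail=14;  out ∅∪∅=∅
  n15('aaac'): parent n14 fail=13; on 'c' 13→12 → fail=16;  out {3}∪∅={3}
  n18('acca'): parent n17 fail=21; on 'a' 21→1 → fail=8;  out {4}∪∅={4}
  n20('cbaa'): parent n19 fail=12; on 'a' 12 → fail=13;  out {5}∪∅={5}
  n11('caaab'): parent n10 fail=14; on 'b' 14→13→12→0 → fail=5;  out {2}∪∅={2}

Text stream:
[0] read 'a'  n0⇒n12
[1] read 'c'  n12⇒n16
[2] read 'c'  n16⇒n17  emit P6@[1:2]
[3] read 'a'  n17⇒n18  emit P4@[0:3]
[4] read 'c'  n18⇒n16 (fail-walked)
[5] read 'c'  n16⇒n17  emit P6@[4:5]
[6] read 'a'  n17⇒n18  emit P4@[3:6]
[7] read 'c'  n18⇒n16 (fail-walked)
[8] read 'a'  n16⇒n8 (fail-walked)
[9] read 'a'  n8⇒n9
[10] read 'a'  n9⇒n10
[11] read 'b'  n10⇒n11  emit P2@[7:11]
[12] read 'c'  n11⇒n6 (fail-walked)
[13] read 'a'  n6⇒n8 (fail-walked)
[14] read 'a'  n8⇒n9
[15] read 'a'  n9⇒n10
[16] read 'c'  n10⇒n15 (fail-walked)  emit P3@[13:16]
[17] read 'c'  n15⇒n17 (fail-walked)  emit P6@[16:17]
[18] read 'c'  n17⇒n21 (fail-walked)  emit P6@[17:18]
[19] read 'b'  n21⇒n2 (fail-walked)
[20] read 'a'  n2⇒n19
[21] read 'c'  n19⇒n16 (fail-walked)
[22] read 'c'  n16⇒n17  emit P6@[21:22]
[23] read 'a'  n17⇒n18  emit P4@[20:23]
[24] read 'c'  n18⇒n16 (fail-walked)
[25] read 'b'  n16⇒n2 (fail-walked)
[26] read 'a'  n2⇒n19
[27] read 'a'  n19⇒n20  emit P5@[24:27]
[28] read 'b'  n20⇒n5 (fail-walked)
[29] read 'b'  n5⇒n5 (fail-walked)
[30] read 'b'  n5⇒n5 (fail-walked)
[31] read 'c'  n5⇒n6
[32] read 'a'  n6⇒n8 (fail-walked)
[33] read 'c'  n8⇒n16 (fail-walked)
[34] read 'c'  n16⇒n17  emit P6@[33:34]
[35] read 'c'  n17⇒n21 (fail-walked)  emit P6@[34:35]
[36] read 'c'  n21⇒n21 (fail-walked)  emit P6@[35:36]
[37] read 'a'  n21⇒n8 (fail-walked)
[38] read 'c'  n8⇒n16 (fail-walked)
[39] read 'b'  n16⇒n2 (fail-walked)
[40] read 'a'  n2⇒n19
[41] read 'b'  n19⇒n5 (fail-walked)
[42] read 'c'  n5⇒n6
[43] read 'b'  n6⇒n2 (fail-walked)
[44] read 'b'  n2⇒n3
[45] read 'b'  n3⇒n4  emit P0@[42:45]
[46] read 'c'  n4⇒n6 (fail-walked)
[47] read 'b'  n6⇒n2 (fail-walked)
[48] read 'c'  n2⇒n6 (fail-walked)
[49] read 'c'  n6⇒n7  emit P1@[47:49],P6@[48:49]
[50] read 'a'  n7⇒n8 (fail-walked)
[51] read 'a'  n8⇒n9
[52] read 'a'  n9⇒n10
[53] read 'b'  n10⇒n11  emit P2@[49:53]

Result: [[2,6],[3,4],[5,6],[6,4],[11,2],[16,3],[17,6],[18,6],[22,6],[23,4],[27,5],[34,6],[35,6],[36,6],[45,0],[49,1],[49,6],[53,2]]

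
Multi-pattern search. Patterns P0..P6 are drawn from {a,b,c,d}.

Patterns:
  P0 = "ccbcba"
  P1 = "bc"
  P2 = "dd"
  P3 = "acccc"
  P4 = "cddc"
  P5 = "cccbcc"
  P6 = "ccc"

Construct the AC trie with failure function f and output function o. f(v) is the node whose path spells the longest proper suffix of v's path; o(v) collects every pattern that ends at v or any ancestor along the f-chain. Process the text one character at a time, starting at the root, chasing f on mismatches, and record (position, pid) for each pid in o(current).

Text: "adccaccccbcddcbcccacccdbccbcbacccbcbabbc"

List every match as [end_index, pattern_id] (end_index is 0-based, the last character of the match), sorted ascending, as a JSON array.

Build automaton:
Trie (insert patterns):
  0='ε' goto a→11 b→7 c→1 d→9
  1='c' goto c→2 d→16
  2='cc' goto b→3 c→19
  3='ccb' goto c→4
  4='ccbc' goto b→5
  5='ccbcb' goto a→6
  6='ccbcba' goto ·  [P0 ends]
  7='b' goto c→8
  8='bc' goto ·  [P1 ends]
  9='d' goto d→10
  10='dd' goto ·  [P2 ends]
  11='a' goto c→12
  12='ac' goto c→13
  13='acc' goto c→14
  14='accc' goto c→15
  15='acccc' goto ·  [P3 ends]
  16='cd' goto d→17
  17='cdd' goto c→18
  18='cddc' goto ·  [P4 ends]
  19='ccc' goto b→20  [P6 ends]
  20='cccb' goto c→21
  21='cccbc' goto c→22
  22='cccbcc' goto ·  [P5 ends]

Failure links (BFS by depth):
  fail(1) 'c': from fail(0)=0 chase 'c': 0 ⇒ 0;  out=∅∪out(0)=∅
  fail(7) 'b': from fail(0)=0 chase 'b': 0 ⇒ 0;  out=∅∪out(0)=∅
  fail(9) 'd': from fail(0)=0 chase 'd': 0 ⇒ 0;  out=∅∪out(0)=∅
  fail(11) 'a': from fail(0)=0 chase 'a': 0 ⇒ 0;  out=∅∪out(0)=∅
  fail(2) 'cc': from fail(1)=0 chase 'c': 0 ⇒ 1;  out=∅∪out(1)=∅
  fail(8) 'bc': from fail(7)=0 chase 'c': 0 ⇒ 1;  out={1}∪out(1)={1}
  fail(10) 'dd': from fail(9)=0 chase 'd': 0 ⇒ 9;  out={2}∪out(9)={2}
  fail(12) 'ac': from fail(11)=0 chase 'c': 0 ⇒ 1;  out=∅∪out(1)=∅
  fail(16) 'cd': from fail(1)=0 chase 'd': 0 ⇒ 9;  out=∅∪out(9)=∅
  fail(3) 'ccb': from fail(2)=1 chase 'b': 1→0 ⇒ 7;  out=∅∪out(7)=∅
  fail(13) 'acc': from fail(12)=1 chase 'c': 1 ⇒ 2;  out=∅∪out(2)=∅
  fail(17) 'cdd': from fail(16)=9 chase 'd': 9 ⇒ 10;  out=∅∪out(10)={2}
  fail(19) 'ccc': from fail(2)=1 chase 'c': 1 ⇒ 2;  out={6}∪out(2)={6}
  fail(4) 'ccbc': from fail(3)=7 chase 'c': 7 ⇒ 8;  out=∅∪out(8)={1}
  fail(14) 'accc': from fail(13)=2 chase 'c': 2 ⇒ 19;  out=∅∪out(19)={6}
  fail(18) 'cddc': from fail(17)=10 chase 'c': 10→9→0 ⇒ 1;  out={4}∪out(1)={4}
  fail(20) 'cccb': from fail(19)=2 chase 'b': 2 ⇒ 3;  out=∅∪out(3)=∅
  fail(5) 'ccbcb': from fail(4)=8 chase 'b': 8→1→0 ⇒ 7;  out=∅∪out(7)=∅
  fail(15) 'acccc': from fail(14)=19 chase 'c': 19→2 ⇒ 19;  out={3}∪out(19)={3,6}
  fail(21) 'cccbc': from fail(20)=3 chase 'c': 3 ⇒ 4;  out=∅∪out(4)={1}
  fail(6) 'ccbcba': from fail(5)=7 chase 'a': 7→0 ⇒ 11;  out={0}∪out(11)={0}
  fail(22) 'cccbcc': from fail(21)=4 chase 'c': 4→8→1 ⇒ 2;  out={5}∪out(2)={5}

Text stream:
i=0 'a': node 0→11
i=1 'd': node 11→9 ·f
i=2 'c': node 9→1 ·f
i=3 'c': node 1→2
i=4 'a': node 2→11 ·f
i=5 'c': node 11→12
i=6 'c': node 12→13
i=7 'c': node 13→14  → match P6@[5:7]
i=8 'c': node 14→15  → match P3@[4:8],P6@[6:8]
i=9 'b': node 15→20 ·f
i=10 'c': node 20→21  → match P1@[9:10]
i=11 'd': node 21→16 ·f
i=12 'd': node 16→17  → match P2@[11:12]
i=13 'c': node 17→18  → match P4@[10:13]
i=14 'b': node 18→7 ·f
i=15 'c': node 7→8  → match P1@[14:15]
i=16 'c': node 8→2 ·f
i=17 'c': node 2→19  → match P6@[15:17]
i=18 'a': node 19→11 ·f
i=19 'c': node 11→12
i=20 'c': node 12→13
i=21 'c': node 13→14  → match P6@[19:21]
i=22 'd': node 14→16 ·f
i=23 'b': node 16→7 ·f
i=24 'c': node 7→8  → match P1@[23:24]
i=25 'c': node 8→2 ·f
i=26 'b': node 2→3
i=27 'c': node 3→4  → match P1@[26:27]
i=28 'b': node 4→5
i=29 'a': node 5→6  → match P0@[24:29]
i=30 'c': node 6→12 ·f
i=31 'c': node 12→13
i=32 'c': node 13→14  → match P6@[30:32]
i=33 'b': node 14→20 ·f
i=34 'c': node 20→21  → match P1@[33:34]
i=35 'b': node 21→5 ·f
i=36 'a': node 5→6  → match P0@[31:36]
i=37 'b': node 6→7 ·f
i=38 'b': node 7→7 ·f
i=39 'c': node 7→8  → match P1@[38:39]

All matches (sorted): [[7,6],[8,3],[8,6],[10,1],[12,2],[13,4],[15,1],[17,6],[21,6],[24,1],[27,1],[29,0],[32,6],[34,1],[36,0],[39,1]]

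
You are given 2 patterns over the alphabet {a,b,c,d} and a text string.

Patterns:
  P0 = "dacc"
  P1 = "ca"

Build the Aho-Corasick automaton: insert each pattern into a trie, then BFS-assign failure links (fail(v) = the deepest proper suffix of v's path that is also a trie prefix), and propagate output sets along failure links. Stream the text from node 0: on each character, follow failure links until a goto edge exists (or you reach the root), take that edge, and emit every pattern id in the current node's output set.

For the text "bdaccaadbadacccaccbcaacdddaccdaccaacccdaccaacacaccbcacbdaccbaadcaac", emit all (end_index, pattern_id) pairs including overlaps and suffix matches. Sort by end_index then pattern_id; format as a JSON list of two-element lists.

Build:
Trie (insert patterns):
  0='ε' goto c→5 d→1
  1='d' goto a→2
  2='da' goto c→3
  3='dac' goto c→4
  4='dacc' goto ·  [P0 ends]
  5='c' goto a→6
  6='ca' goto ·  [P1 ends]

Failure links (BFS by depth):
  n1('d'): parent n0 fail=0; on 'd' 0 → fail=0;  out ∅∪∅=∅
  n5('c'): parent n0 fail=0; on 'c' 0 → fail=0;  out ∅∪∅=∅
  n2('da'): parent n1 fail=0; on 'a' 0 → fail=0;  out ∅∪∅=∅
  n6('ca'): parent n5 fail=0; on 'a' 0 → fail=0;  out {1}∪∅={1}
  n3('dac'): parent n2 fail=0; on 'c' 0 → fail=5;  out ∅∪∅=∅
  n4('dacc'): parent n3 fail=5; on 'c' 5→0 → fail=5;  out {0}∪∅={0}

Scan:
i=0 'b': node 0→0
i=1 'd': node 0→1
i=2 'a': node 1→2
i=3 'c': node 2→3
i=4 'c': node 3→4  → match P0@[1:4]
i=5 'a': node 4→6 ·f  → match P1@[4:5]
i=6 'a': node 6→0 ·f
i=7 'd': node 0→1
i=8 'b': node 1→0 ·f
i=9 'a': node 0→0
i=10 'd': node 0→1
i=11 'a': node 1→2
i=12 'c': node 2→3
i=13 'c': node 3→4  → match P0@[10:13]
i=14 'c': node 4→5 ·f
i=15 'a': node 5→6  → match P1@[14:15]
i=16 'c': node 6→5 ·f
i=17 'c': node 5→5 ·f
i=18 'b': node 5→0 ·f
i=19 'c': node 0→5
i=20 'a': node 5→6  → match P1@[19:20]
i=21 'a': node 6→0 ·f
i=22 'c': node 0→5
i=23 'd': node 5→1 ·f
i=24 'd': node 1→1 ·f
i=25 'd': node 1→1 ·f
i=26 'a': node 1→2
i=27 'c': node 2→3
i=28 'c': node 3→4  → match P0@[25:28]
i=29 'd': node 4→1 ·f
i=30 'a': node 1→2
i=31 'c': node 2→3
i=32 'c': node 3→4  → match P0@[29:32]
i=33 'a': node 4→6 ·f  → match P1@[32:33]
i=34 'a': node 6→0 ·f
i=35 'c': node 0→5
i=36 'c': node 5→5 ·f
i=37 'c': node 5→5 ·f
i=38 'd': node 5→1 ·f
i=39 'a': node 1→2
i=40 'c': node 2→3
i=41 'c': node 3→4  → match P0@[38:41]
i=42 'a': node 4→6 ·f  → match P1@[41:42]
i=43 'a': node 6→0 ·f
i=44 'c': node 0→5
i=45 'a': node 5→6  → match P1@[44:45]
i=46 'c': node 6→5 ·f
i=47 'a': node 5→6  → match P1@[46:47]
i=48 'c': node 6→5 ·f
i=49 'c': node 5→5 ·f
i=50 'b': node 5→0 ·f
i=51 'c': node 0→5
i=52 'a': node 5→6  → match P1@[51:52]
i=53 'c': node 6→5 ·f
i=54 'b': node 5→0 ·f
i=55 'd': node 0→1
i=56 'a': node 1→2
i=57 'c': node 2→3
i=58 'c': node 3→4  → match P0@[55:58]
i=59 'b': node 4→0 ·f
i=60 'a': node 0→0
i=61 'a': node 0→0
i=62 'd': node 0→1
i=63 'c': node 1→5 ·f
i=64 'a': node 5→6  → match P1@[63:64]
i=65 'a': node 6→0 ·f
i=66 'c': node 0→5

All matches (sorted): [[4,0],[5,1],[13,0],[15,1],[20,1],[28,0],[32,0],[33,1],[41,0],[42,1],[45,1],[47,1],[52,1],[58,0],[64,1]]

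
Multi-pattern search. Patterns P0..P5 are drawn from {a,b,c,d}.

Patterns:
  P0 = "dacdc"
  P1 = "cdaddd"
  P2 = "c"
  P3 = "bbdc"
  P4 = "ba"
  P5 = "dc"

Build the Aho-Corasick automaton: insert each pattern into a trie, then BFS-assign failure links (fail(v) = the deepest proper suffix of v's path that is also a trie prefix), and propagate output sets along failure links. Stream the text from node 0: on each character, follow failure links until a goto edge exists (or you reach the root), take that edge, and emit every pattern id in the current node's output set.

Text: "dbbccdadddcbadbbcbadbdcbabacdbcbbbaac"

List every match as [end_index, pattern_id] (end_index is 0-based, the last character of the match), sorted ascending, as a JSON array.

Build:
Trie nodes:
  n0 'ε': b→12 c→6 d→1
  n1 'd': a→2 c→17
  n2 'da': c→3
  n3 'dac': d→4
  n4 'dacd': c→5
  n5 'dacdc': ·  ←P0
  n6 'c': d→7  ←P2
  n7 'cd': a→8
  n8 'cda': d→9
  n9 'cdad': d→10
  n10 'cdadd': d→11
  n11 'cdaddd': ·  ←P1
  n12 'b': a→16 b→13
  n13 'bb': d→14
  n14 'bbd': c→15
  n15 'bbdc': ·  ←P3
  n16 'ba': ·  ←P4
  n17 'dc': ·  ←P5

Failure links (BFS by depth):
  fail(1) 'd': from fail(0)=0 chase 'd': 0 ⇒ 0;  out=∅∪out(0)=∅
  fail(6) 'c': from fail(0)=0 chase 'c': 0 ⇒ 0;  out={2}∪out(0)={2}
  fail(12) 'b': from fail(0)=0 chase 'b': 0 ⇒ 0;  out=∅∪out(0)=∅
  fail(2) 'da': from fail(1)=0 chase 'a': 0 ⇒ 0;  out=∅∪out(0)=∅
  fail(7) 'cd': from fail(6)=0 chase 'd': 0 ⇒ 1;  out=∅∪out(1)=∅
  fail(13) 'bb': from fail(12)=0 chase 'b': 0 ⇒ 12;  out=∅∪out(12)=∅
  fail(16) 'ba': from fail(12)=0 chase 'a': 0 ⇒ 0;  out={4}∪out(0)={4}
  fail(17) 'dc': from fail(1)=0 chase 'c': 0 ⇒ 6;  out={5}∪out(6)={2,5}
  fail(3) 'dac': from fail(2)=0 chase 'c': 0 ⇒ 6;  out=∅∪out(6)={2}
  fail(8) 'cda': from fail(7)=1 chase 'a': 1 ⇒ 2;  out=∅∪out(2)=∅
  fail(14) 'bbd': from fail(13)=12 chase 'd': 12→0 ⇒ 1;  out=∅∪out(1)=∅
  fail(4) 'dacd': from fail(3)=6 chase 'd': 6 ⇒ 7;  out=∅∪out(7)=∅
  fail(9) 'cdad': from fail(8)=2 chase 'd': 2→0 ⇒ 1;  out=∅∪out(1)=∅
  fail(15) 'bbdc': from fail(14)=1 chase 'c': 1 ⇒ 17;  out={3}∪out(17)={2,3,5}
  fail(5) 'dacdc': from fail(4)=7 chase 'c': 7→1 ⇒ 17;  out={0}∪out(17)={0,2,5}
  fail(10) 'cdadd': from fail(9)=1 chase 'd': 1→0 ⇒ 1;  out=∅∪out(1)=∅
  fail(11) 'cdaddd': from fail(10)=1 chase 'd': 1→0 ⇒ 1;  out={1}∪out(1)={1}

Run:
[0] read 'd'  n0⇒n1
[1] read 'b'  n1⇒n12 ·f
[2] read 'b'  n12⇒n13
[3] read 'c'  n13⇒n6 ·f  ** P2@[3:3]
[4] read 'c'  n6⇒n6 ·f  ** P2@[4:4]
[5] read 'd'  n6⇒n7
[6] read 'a'  n7⇒n8
[7] read 'd'  n8⇒n9
[8] read 'd'  n9⇒n10
[9] read 'd'  n10⇒n11  ** P1@[4:9]
[10] read 'c'  n11⇒n17 ·f  ** P2@[10:10],P5@[9:10]
[11] read 'b'  n17⇒n12 ·f
[12] read 'a'  n12⇒n16  ** P4@[11:12]
[13] read 'd'  n16⇒n1 ·f
[14] read 'b'  n1⇒n12 ·f
[15] read 'b'  n12⇒n13
[16] read 'c'  n13⇒n6 ·f  ** P2@[16:16]
[17] read 'b'  n6⇒n12 ·f
[18] read 'a'  n12⇒n16  ** P4@[17:18]
[19] read 'd'  n16⇒n1 ·f
[20] read 'b'  n1⇒n12 ·f
[21] read 'd'  n12⇒n1 ·f
[22] read 'c'  n1⇒n17  ** P2@[22:22],P5@[21:22]
[23] read 'b'  n17⇒n12 ·f
[24] read 'a'  n12⇒n16  ** P4@[23:24]
[25] read 'b'  n16⇒n12 ·f
[26] read 'a'  n12⇒n16  ** P4@[25:26]
[27] read 'c'  n16⇒n6 ·f  ** P2@[27:27]
[28] read 'd'  n6⇒n7
[29] read 'b'  n7⇒n12 ·f
[30] read 'c'  n12⇒n6 ·f  ** P2@[30:30]
[31] read 'b'  n6⇒n12 ·f
[32] read 'b'  n12⇒n13
[33] read 'b'  n13⇒n13 ·f
[34] read 'a'  n13⇒n16 ·f  ** P4@[33:34]
[35] read 'a'  n16⇒n0 ·f
[36] read 'c'  n0⇒n6  ** P2@[36:36]

Result: [[3,2],[4,2],[9,1],[10,2],[10,5],[12,4],[16,2],[18,4],[22,2],[22,5],[24,4],[26,4],[27,2],[30,2],[34,4],[36,2]]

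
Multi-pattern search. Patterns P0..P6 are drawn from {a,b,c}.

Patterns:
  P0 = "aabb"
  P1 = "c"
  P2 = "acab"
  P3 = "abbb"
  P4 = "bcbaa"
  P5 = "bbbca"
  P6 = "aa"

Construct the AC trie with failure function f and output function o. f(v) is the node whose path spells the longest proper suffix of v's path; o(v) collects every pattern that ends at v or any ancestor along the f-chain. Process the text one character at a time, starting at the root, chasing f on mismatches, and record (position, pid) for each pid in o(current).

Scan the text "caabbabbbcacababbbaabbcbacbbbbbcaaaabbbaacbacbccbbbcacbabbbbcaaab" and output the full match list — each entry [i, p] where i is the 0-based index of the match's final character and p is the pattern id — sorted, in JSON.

Build automaton:
Trie nodes:
  n0 'ε': a→1 b→12 c→5
  n1 'a': a→2 b→9 c→6
  n2 'aa': b→3  ←P6
  n3 'aab': b→4
  n4 'aabb': ·  ←P0
  n5 'c': ·  ←P1
  n6 'ac': a→7
  n7 'aca': b→8
  n8 'acab': ·  ←P2
  n9 'ab': b→10
  n10 'abb': b→11
  n11 'abbb': ·  ←P3
  n12 'b': b→17 c→13
  n13 'bc': b→14
  n14 'bcb': a→15
  n15 'bcba': a→16
  n16 'bcbaa': ·  ←P4
  n17 'bb': b→18
  n18 'bbb': c→19
  n19 'bbbc': a→20
  n20 'bbbca': ·  ←P5

BFS fail/out derivation:
  n1('a'): parent n0 fail=0; on 'a' 0 → fail=0;  out ∅∪∅=∅
  n5('c'): parent n0 fail=0; on 'c' 0 → fail=0;  out {1}∪∅={1}
  n12('b'): parent n0 fail=0; on 'b' 0 → fail=0;  out ∅∪∅=∅
  n2('aa'): parent n1 fail=0; on 'a' 0 → fail=1;  out {6}∪∅={6}
  n6('ac'): parent n1 fail=0; on 'c' 0 → fail=5;  out ∅∪{1}={1}
  n9('ab'): parent n1 fail=0; on 'b' 0 → fail=12;  out ∅∪∅=∅
  n13('bc'): parent n12 fail=0; on 'c' 0 → fail=5;  out ∅∪{1}={1}
  n17('bb'): parent n12 fail=0; on 'b' 0 → fail=12;  out ∅∪∅=∅
  n3('aab'): parent n2 fail=1; on 'b' 1 → fail=9;  out ∅∪∅=∅
  n7('aca'): parent n6 fail=5; on 'a' 5→0 → fail=1;  out ∅∪∅=∅
  n10('abb'): parent n9 fail=12; on 'b' 12 → fail=17;  out ∅∪∅=∅
  n14('bcb'): parent n13 fail=5; on 'b' 5→0 → fail=12;  out ∅∪∅=∅
  n18('bbb'): parent n17 fail=12; on 'b' 12 → fail=17;  out ∅∪∅=∅
  n4('aabb'): parent n3 fail=9; on 'b' 9 → fail=10;  out {0}∪∅={0}
  n8('acab'): parent n7 fail=1; on 'b' 1 → fail=9;  out {2}∪∅={2}
  n11('abbb'): parent n10 fail=17; on 'b' 17 → fail=18;  out {3}∪∅={3}
  n15('bcba'): parent n14 fail=12; on 'a' 12→0 → fail=1;  out ∅∪∅=∅
  n19('bbbc'): parent n18 fail=17; on 'c' 17→12 → fail=13;  out ∅∪{1}={1}
  n16('bcbaa'): parent n15 fail=1; on 'a' 1 → fail=2;  out {4}∪{6}={4,6}
  n20('bbbca'): parent n19 fail=13; on 'a' 13→5→0 → fail=1;  out {5}∪∅={5}

Scan:
i=0 'c': node 0→5  ** P1@[0:0]
i=1 'a': node 5→1 ·f
i=2 'a': node 1→2  ** P6@[1:2]
i=3 'b': node 2→3
i=4 'b': node 3→4  ** P0@[1:4]
i=5 'a': node 4→1 ·f
i=6 'b': node 1→9
i=7 'b': node 9→10
i=8 'b': node 10→11  ** P3@[5:8]
i=9 'c': node 11→19 ·f  ** P1@[9:9]
i=10 'a': node 19→20  ** P5@[6:10]
i=11 'c': node 20→6 ·f  ** P1@[11:11]
i=12 'a': node 6→7
i=13 'b': node 7→8  ** P2@[10:13]
i=14 'a': node 8→1 ·f
i=15 'b': node 1→9
i=16 'b': node 9→10
i=17 'b': node 10→11  ** P3@[14:17]
i=18 'a': node 11→1 ·f
i=19 'a': node 1→2  ** P6@[18:19]
i=20 'b': node 2→3
i=21 'b': node 3→4  ** P0@[18:21]
i=22 'c': node 4→13 ·f  ** P1@[22:22]
i=23 'b': node 13→14
i=24 'a': node 14→15
i=25 'c': node 15→6 ·f  ** P1@[25:25]
i=26 'b': node 6→12 ·f
i=27 'b': node 12→17
i=28 'b': node 17→18
i=29 'b': node 18→18 ·f
i=30 'b': node 18→18 ·f
i=31 'c': node 18→19  ** P1@[31:31]
i=32 'a': node 19→20  ** P5@[28:32]
i=33 'a': node 20→2 ·f  ** P6@[32:33]
i=34 'a': node 2→2 ·f  ** P6@[33:34]
i=35 'a': node 2→2 ·f  ** P6@[34:35]
i=36 'b': node 2→3
i=37 'b': node 3→4  ** P0@[34:37]
i=38 'b': node 4→11 ·f  ** P3@[35:38]
i=39 'a': node 11→1 ·f
i=40 'a': node 1→2  ** P6@[39:40]
i=41 'c': node 2→6 ·f  ** P1@[41:41]
i=42 'b': node 6→12 ·f
i=43 'a': node 12→1 ·f
i=44 'c': node 1→6  ** P1@[44:44]
i=45 'b': node 6→12 ·f
i=46 'c': node 12→13  ** P1@[46:46]
i=47 'c': node 13→5 ·f  ** P1@[47:47]
i=48 'b': node 5→12 ·f
i=49 'b': node 12→17
i=50 'b': node 17→18
i=51 'c': node 18→19  ** P1@[51:51]
i=52 'a': node 19→20  ** P5@[48:52]
i=53 'c': node 20→6 ·f  ** P1@[53:53]
i=54 'b': node 6→12 ·f
i=55 'a': node 12→1 ·f
i=56 'b': node 1→9
i=57 'b': node 9→10
i=58 'b': node 10→11  ** P3@[55:58]
i=59 'b': node 11→18 ·f
i=60 'c': node 18→19  ** P1@[60:60]
i=61 'a': node 19→20  ** P5@[57:61]
i=62 'a': node 20→2 ·f  ** P6@[61:62]
i=63 'a': node 2→2 ·f  ** P6@[62:63]
i=64 'b': node 2→3

All matches (sorted): [[0,1],[2,6],[4,0],[8,3],[9,1],[10,5],[11,1],[13,2],[17,3],[19,6],[21,0],[22,1],[25,1],[31,1],[32,5],[33,6],[34,6],[35,6],[37,0],[38,3],[40,6],[41,1],[44,1],[46,1],[47,1],[51,1],[52,5],[53,1],[58,3],[60,1],[61,5],[62,6],[63,6]]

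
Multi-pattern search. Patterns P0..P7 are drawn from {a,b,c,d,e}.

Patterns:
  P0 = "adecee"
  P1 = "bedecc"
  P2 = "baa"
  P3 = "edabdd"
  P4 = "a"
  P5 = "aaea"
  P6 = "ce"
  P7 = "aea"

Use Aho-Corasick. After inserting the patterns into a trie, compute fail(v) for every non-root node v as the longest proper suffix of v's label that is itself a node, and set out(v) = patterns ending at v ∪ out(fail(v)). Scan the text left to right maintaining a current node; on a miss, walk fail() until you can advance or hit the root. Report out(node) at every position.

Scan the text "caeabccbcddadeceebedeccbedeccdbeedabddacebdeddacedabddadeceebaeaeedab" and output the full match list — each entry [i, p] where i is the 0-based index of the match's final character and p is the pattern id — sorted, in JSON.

Build:
Trie (insert patterns):
  n0 'ε': a→1 b→7 c→24 e→15
  n1 'a': a→21 d→2 e→26  [P4 ends]
  n2 'ad': e→3
  n3 'ade': c→4
  n4 'adec': e→5
  n5 'adece': e→6
  n6 'adecee': ·  [P0 ends]
  n7 'b': a→13 e→8
  n8 'be': d→9
  n9 'bed': e→10
  n10 'bede': c→11
  n11 'bedec': c→12
  n12 'bedecc': ·  [P1 ends]
  n13 'ba': a→14
  n14 'baa': ·  [P2 ends]
  n15 'e': d→16
  n16 'ed': a→17
  n17 'eda': b→18
  n18 'edab': d→19
  n19 'edabd': d→20
  n20 'edabdd': ·  [P3 ends]
  n21 'aa': e→22
  n22 'aae': a→23
  n23 'aaea': ·  [P5 ends]
  n24 'c': e→25
  n25 'ce': ·  [P6 ends]
  n26 'ae': a→27
  n27 'aea': ·  [P7 ends]

BFS fail/out derivation:
  n1('a'): parent n0 fail=0; on 'a' 0 → fail=0;  out {4}∪∅={4}
  n7('b'): parent n0 fail=0; on 'b' 0 → fail=0;  out ∅∪∅=∅
  n15('e'): parent n0 fail=0; on 'e' 0 → fail=0;  out ∅∪∅=∅
  n24('c'): parent n0 fail=0; on 'c' 0 → fail=0;  out ∅∪∅=∅
  n2('ad'): parent n1 fail=0; on 'd' 0 → fail=0;  out ∅∪∅=∅
  n8('be'): parent n7 fail=0; on 'e' 0 → fail=15;  out ∅∪∅=∅
  n13('ba'): parent n7 fail=0; on 'a' 0 → fail=1;  out ∅∪{4}={4}
  n16('ed'): parent n15 fail=0; on 'd' 0 → fail=0;  out ∅∪∅=∅
  n21('aa'): parent n1 fail=0; on 'a' 0 → fail=1;  out ∅∪{4}={4}
  n25('ce'): parent n24 fail=0; on 'e' 0 → fail=15;  out {6}∪∅={6}
  n26('ae'): parent n1 fail=0; on 'e' 0 → fail=15;  out ∅∪∅=∅
  n3('ade'): parent n2 fail=0; on 'e' 0 → fail=15;  out ∅∪∅=∅
  n9('bed'): parent n8 fail=15; on 'd' 15 → fail=16;  out ∅∪∅=∅
  n14('baa'): parent n13 fail=1; on 'a' 1 → fail=21;  out {2}∪{4}={2,4}
  n17('eda'): parent n16 fail=0; on 'a' 0 → fail=1;  out ∅∪{4}={4}
  n22('aae'): parent n21 fail=1; on 'e' 1 → fail=26;  out ∅∪∅=∅
  n27('aea'): parent n26 fail=15; on 'a' 15→0 → fail=1;  out {7}∪{4}={4,7}
  n4('adec'): parent n3 fail=15; on 'c' 15→0 → fail=24;  out ∅∪∅=∅
  n10('bede'): parent n9 fail=16; on 'e' 16→0 → fail=15;  out ∅∪∅=∅
  n18('edab'): parent n17 fail=1; on 'b' 1→0 → fail=7;  out ∅∪∅=∅
  n23('aaea'): parent n22 fail=26; on 'a' 26 → fail=27;  out {5}∪{4,7}={4,5,7}
  n5('adece'): parent n4 fail=24; on 'e' 24 → fail=25;  out ∅∪{6}={6}
  n11('bedec'): parent n10 fail=15; on 'c' 15→0 → fail=24;  out ∅∪∅=∅
  n19('edabd'): parent n18 fail=7; on 'd' 7→0 → fail=0;  out ∅∪∅=∅
  n6('adecee'): parent n5 fail=25; on 'e' 25→15→0 → fail=15;  out {0}∪∅={0}
  n12('bedecc'): parent n11 fail=24; on 'c' 24→0 → fail=24;  out {1}∪∅={1}
  n20('edabdd'): parent n19 fail=0; on 'd' 0 → fail=0;  out {3}∪∅={3}

Text stream:
pos 0 'c': at 24
pos 1 'a': at 1 ·f  ** P4@[1:1]
pos 2 'e': at 26
pos 3 'a': at 27  ** P4@[3:3],P7@[1:3]
pos 4 'b': at 7 ·f
pos 5 'c': at 24 ·f
pos 6 'c': at 24 ·f
pos 7 'b': at 7 ·f
pos 8 'c': at 24 ·f
pos 9 'd': at 0 ·f
pos 10 'd': at 0
pos 11 'a': at 1  ** P4@[11:11]
pos 12 'd': at 2
pos 13 'e': at 3
pos 14 'c': at 4
pos 15 'e': at 5  ** P6@[14:15]
pos 16 'e': at 6  ** P0@[11:16]
pos 17 'b': at 7 ·f
pos 18 'e': at 8
pos 19 'd': at 9
pos 20 'e': at 10
pos 21 'c': at 11
pos 22 'c': at 12  ** P1@[17:22]
pos 23 'b': at 7 ·f
pos 24 'e': at 8
pos 25 'd': at 9
pos 26 'e': at 10
pos 27 'c': at 11
pos 28 'c': at 12  ** P1@[23:28]
pos 29 'd': at 0 ·f
pos 30 'b': at 7
pos 31 'e': at 8
pos 32 'e': at 15 ·f
pos 33 'd': at 16
pos 34 'a': at 17  ** P4@[34:34]
pos 35 'b': at 18
pos 36 'd': at 19
pos 37 'd': at 20  ** P3@[32:37]
pos 38 'a': at 1 ·f  ** P4@[38:38]
pos 39 'c': at 24 ·f
pos 40 'e': at 25  ** P6@[39:40]
pos 41 'b': at 7 ·f
pos 42 'd': at 0 ·f
pos 43 'e': at 15
pos 44 'd': at 16
pos 45 'd': at 0 ·f
pos 46 'a': at 1  ** P4@[46:46]
pos 47 'c': at 24 ·f
pos 48 'e': at 25  ** P6@[47:48]
pos 49 'd': at 16 ·f
pos 50 'a': at 17  ** P4@[50:50]
pos 51 'b': at 18
pos 52 'd': at 19
pos 53 'd': at 20  ** P3@[48:53]
pos 54 'a': at 1 ·f  ** P4@[54:54]
pos 55 'd': at 2
pos 56 'e': at 3
pos 57 'c': at 4
pos 58 'e': at 5  ** P6@[57:58]
pos 59 'e': at 6  ** P0@[54:59]
pos 60 'b': at 7 ·f
pos 61 'a': at 13  ** P4@[61:61]
pos 62 'e': at 26 ·f
pos 63 'a': at 27  ** P4@[63:63],P7@[61:63]
pos 64 'e': at 26 ·f
pos 65 'e': at 15 ·f
pos 66 'd': at 16
pos 67 'a': at 17  ** P4@[67:67]
pos 68 'b': at 18

All matches (sorted): [[1,4],[3,4],[3,7],[11,4],[15,6],[16,0],[22,1],[28,1],[34,4],[37,3],[38,4],[40,6],[46,4],[48,6],[50,4],[53,3],[54,4],[58,6],[59,0],[61,4],[63,4],[63,7],[67,4]]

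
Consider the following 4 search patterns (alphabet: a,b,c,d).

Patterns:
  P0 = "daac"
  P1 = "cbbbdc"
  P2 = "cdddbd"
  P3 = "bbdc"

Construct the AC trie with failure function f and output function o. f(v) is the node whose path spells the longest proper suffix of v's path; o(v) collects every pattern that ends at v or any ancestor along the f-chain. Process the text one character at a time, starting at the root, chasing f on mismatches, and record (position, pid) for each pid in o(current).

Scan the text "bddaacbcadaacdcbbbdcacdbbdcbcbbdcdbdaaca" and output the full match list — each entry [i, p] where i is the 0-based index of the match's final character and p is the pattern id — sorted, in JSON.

Construct AC machine:
Trie nodes:
  0='ε' goto b→16 c→5 d→1
  1='d' goto a→2
  2='da' goto a→3
  3='daa' goto c→4
  4='daac' goto ·  [P0 ends]
  5='c' goto b→6 d→11
  6='cb' goto b→7
  7='cbb' goto b→8
  8='cbbb' goto d→9
  9='cbbbd' goto c→10
  10='cbbbdc' goto ·  [P1 ends]
  11='cd' goto d→12
  12='cdd' goto d→13
  13='cddd' goto b→14
  14='cdddb' goto d→15
  15='cdddbd' goto ·  [P2 ends]
  16='b' goto b→17
  17='bb' goto d→18
  18='bbd' goto c→19
  19='bbdc' goto ·  [P3 ends]

Failure links (BFS by depth):
  fail(1) 'd': from fail(0)=0 chase 'd': 0 ⇒ 0;  out=∅∪out(0)=∅
  fail(5) 'c': from fail(0)=0 chase 'c': 0 ⇒ 0;  out=∅∪out(0)=∅
  fail(16) 'b': from fail(0)=0 chase 'b': 0 ⇒ 0;  out=∅∪out(0)=∅
  fail(2) 'da': from fail(1)=0 chase 'a': 0 ⇒ 0;  out=∅∪out(0)=∅
  fail(6) 'cb': from fail(5)=0 chase 'b': 0 ⇒ 16;  out=∅∪out(16)=∅
  fail(11) 'cd': from fail(5)=0 chase 'd': 0 ⇒ 1;  out=∅∪out(1)=∅
  fail(17) 'bb': from fail(16)=0 chase 'b': 0 ⇒ 16;  out=∅∪out(16)=∅
  fail(3) 'daa': from fail(2)=0 chase 'a': 0 ⇒ 0;  out=∅∪out(0)=∅
  fail(7) 'cbb': from fail(6)=16 chase 'b': 16 ⇒ 17;  out=∅∪out(17)=∅
  fail(12) 'cdd': from fail(11)=1 chase 'd': 1→0 ⇒ 1;  out=∅∪out(1)=∅
  fail(18) 'bbd': from fail(17)=16 chase 'd': 16→0 ⇒ 1;  out=∅∪out(1)=∅
  fail(4) 'daac': from fail(3)=0 chase 'c': 0 ⇒ 5;  out={0}∪out(5)={0}
  fail(8) 'cbbb': from fail(7)=17 chase 'b': 17→16 ⇒ 17;  out=∅∪out(17)=∅
  fail(13) 'cddd': from fail(12)=1 chase 'd': 1→0 ⇒ 1;  out=∅∪out(1)=∅
  fail(19) 'bbdc': from fail(18)=1 chase 'c': 1→0 ⇒ 5;  out={3}∪out(5)={3}
  fail(9) 'cbbbd': from fail(8)=17 chase 'd': 17 ⇒ 18;  out=∅∪out(18)=∅
  fail(14) 'cdddb': from fail(13)=1 chase 'b': 1→0 ⇒ 16;  out=∅∪out(16)=∅
  fail(10) 'cbbbdc': from fail(9)=18 chase 'c': 18 ⇒ 19;  out={1}∪out(19)={1,3}
  fail(15) 'cdddbd': from fail(14)=16 chase 'd': 16→0 ⇒ 1;  out={2}∪out(1)={2}

Scan:
i=0 'b': node 0→16
i=1 'd': node 16→1 (fail-walked)
i=2 'd': node 1→1 (fail-walked)
i=3 'a': node 1→2
i=4 'a': node 2→3
i=5 'c': node 3→4  → match P0@[2:5]
i=6 'b': node 4→6 (fail-walked)
i=7 'c': node 6→5 (fail-walked)
i=8 'a': node 5→0 (fail-walked)
i=9 'd': node 0→1
i=10 'a': node 1→2
i=11 'a': node 2→3
i=12 'c': node 3→4  → match P0@[9:12]
i=13 'd': node 4→11 (fail-walked)
i=14 'c': node 11→5 (fail-walked)
i=15 'b': node 5→6
i=16 'b': node 6→7
i=17 'b': node 7→8
i=18 'd': node 8→9
i=19 'c': node 9→10  → match P1@[14:19],P3@[16:19]
i=20 'a': node 10→0 (fail-walked)
i=21 'c': node 0→5
i=22 'd': node 5→11
i=23 'b': node 11→16 (fail-walked)
i=24 'b': node 16→17
i=25 'd': node 17→18
i=26 'c': node 18→19  → match P3@[23:26]
i=27 'b': node 19→6 (fail-walked)
i=28 'c': node 6→5 (fail-walked)
i=29 'b': node 5→6
i=30 'b': node 6→7
i=31 'd': node 7→18 (fail-walked)
i=32 'c': node 18→19  → match P3@[29:32]
i=33 'd': node 19→11 (fail-walked)
i=34 'b': node 11→16 (fail-walked)
i=35 'd': node 16→1 (fail-walked)
i=36 'a': node 1→2
i=37 'a': node 2→3
i=38 'c': node 3→4  → match P0@[35:38]
i=39 'a': node 4→0 (fail-walked)

All matches (sorted): [[5,0],[12,0],[19,1],[19,3],[26,3],[32,3],[38,0]]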